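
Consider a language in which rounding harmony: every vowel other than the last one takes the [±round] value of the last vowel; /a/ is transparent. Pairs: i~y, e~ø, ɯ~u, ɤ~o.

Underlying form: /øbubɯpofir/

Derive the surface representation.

/ø/ harmonizes with /i/ ([-round]) → [e]
/u/ harmonizes with /i/ ([-round]) → [ɯ]
/o/ harmonizes with /i/ ([-round]) → [ɤ]

[ebɯbɯpɤfir]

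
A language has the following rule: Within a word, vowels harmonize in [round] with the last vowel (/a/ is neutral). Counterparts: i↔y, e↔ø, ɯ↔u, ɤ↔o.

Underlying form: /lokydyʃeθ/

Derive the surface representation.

[lɤkidiʃeθ]

/o/ harmonizes with /e/ ([-round]) → [ɤ]
/y/ harmonizes with /e/ ([-round]) → [i]
/y/ harmonizes with /e/ ([-round]) → [i]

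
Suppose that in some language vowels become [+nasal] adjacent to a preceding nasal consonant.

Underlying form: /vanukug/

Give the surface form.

[vanũkug]

/u/ after nasal /n/ → [ũ]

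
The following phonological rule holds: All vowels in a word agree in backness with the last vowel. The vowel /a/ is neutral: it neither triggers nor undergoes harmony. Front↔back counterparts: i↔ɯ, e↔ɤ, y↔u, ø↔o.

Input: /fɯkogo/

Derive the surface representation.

[fɯkogo]

no segment meets the rule's conditions; no change.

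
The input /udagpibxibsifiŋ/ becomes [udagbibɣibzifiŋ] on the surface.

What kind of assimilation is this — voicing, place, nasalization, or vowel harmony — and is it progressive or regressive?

voicing assimilation, progressive

/p/→[b] /x/→[ɣ] /s/→[z].
Each target copies a feature from the preceding segment, so the direction is progressive.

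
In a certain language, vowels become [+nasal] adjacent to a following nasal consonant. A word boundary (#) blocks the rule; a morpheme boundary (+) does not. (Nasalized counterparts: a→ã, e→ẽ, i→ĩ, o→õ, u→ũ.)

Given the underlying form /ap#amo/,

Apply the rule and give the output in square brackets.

[ap#ãmo]

/a/ before nasal /m/ → [ã]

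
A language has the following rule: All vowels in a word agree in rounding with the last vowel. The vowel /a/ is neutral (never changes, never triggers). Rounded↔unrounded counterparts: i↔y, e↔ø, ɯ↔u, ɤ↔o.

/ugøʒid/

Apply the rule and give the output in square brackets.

[ɯgeʒid]

/u/ harmonizes with /i/ ([-round]) → [ɯ]
/ø/ harmonizes with /i/ ([-round]) → [e]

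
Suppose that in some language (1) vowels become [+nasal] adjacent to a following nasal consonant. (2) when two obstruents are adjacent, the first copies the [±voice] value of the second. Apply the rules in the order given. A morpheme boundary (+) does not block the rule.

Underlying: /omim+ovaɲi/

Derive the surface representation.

Rule 1: /o/ before nasal /m/ → [õ]
Rule 1: /i/ before nasal /m/ → [ĩ]
Rule 1: /a/ before nasal /ɲ/ → [ã]
After rule 1: õmĩm+ovãɲi
Rule 2: no segment meets the rule's conditions; no change.

[õmĩm+ovãɲi]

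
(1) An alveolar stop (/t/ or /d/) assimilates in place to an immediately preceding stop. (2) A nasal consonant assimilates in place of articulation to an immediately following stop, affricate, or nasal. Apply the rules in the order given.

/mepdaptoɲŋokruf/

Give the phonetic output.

Rule 1: /d/ after /p/ (labial) → [b]
Rule 1: /t/ after /p/ (labial) → [p]
After rule 1: mepbappoɲŋokruf
Rule 2: /ɲ/ before /ŋ/ (velar) → [ŋ]

[mepbappoŋŋokruf]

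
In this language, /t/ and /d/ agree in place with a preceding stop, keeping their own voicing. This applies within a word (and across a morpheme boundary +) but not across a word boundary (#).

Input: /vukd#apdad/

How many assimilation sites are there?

/d/ after /k/ (velar) → [g]
/d/ after /p/ (labial) → [b]
2 segments change.

2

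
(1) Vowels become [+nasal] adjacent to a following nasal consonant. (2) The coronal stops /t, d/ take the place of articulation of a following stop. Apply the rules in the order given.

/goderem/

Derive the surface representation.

Rule 1: /e/ before nasal /m/ → [ẽ]
After rule 1: goderẽm
Rule 2: no segment meets the rule's conditions; no change.

[goderẽm]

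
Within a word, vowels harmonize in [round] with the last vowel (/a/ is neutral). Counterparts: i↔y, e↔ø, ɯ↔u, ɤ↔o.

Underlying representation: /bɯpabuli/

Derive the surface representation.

/u/ harmonizes with /i/ ([-round]) → [ɯ]

[bɯpabɯli]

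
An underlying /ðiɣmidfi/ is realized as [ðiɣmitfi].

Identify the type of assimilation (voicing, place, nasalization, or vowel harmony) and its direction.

voicing assimilation, regressive

/d/→[t].
Each target copies a feature from the following segment, so the direction is regressive.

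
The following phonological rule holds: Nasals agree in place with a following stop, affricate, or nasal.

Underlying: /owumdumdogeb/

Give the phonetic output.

[owundundogeb]

/m/ before /d/ (alveolar) → [n]
/m/ before /d/ (alveolar) → [n]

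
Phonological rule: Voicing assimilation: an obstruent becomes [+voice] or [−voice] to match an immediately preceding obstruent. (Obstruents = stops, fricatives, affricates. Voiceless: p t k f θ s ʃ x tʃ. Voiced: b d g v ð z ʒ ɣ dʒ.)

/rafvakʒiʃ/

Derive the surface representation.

[raffakʃiʃ]

/v/ after /f/ (voiceless) → [f]
/ʒ/ after /k/ (voiceless) → [ʃ]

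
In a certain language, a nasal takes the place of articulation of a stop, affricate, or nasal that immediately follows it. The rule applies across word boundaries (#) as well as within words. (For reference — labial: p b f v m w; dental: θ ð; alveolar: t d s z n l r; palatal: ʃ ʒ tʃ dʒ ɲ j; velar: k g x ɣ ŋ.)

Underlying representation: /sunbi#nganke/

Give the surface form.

/n/ before /b/ (labial) → [m]
/n/ before /g/ (velar) → [ŋ]
/n/ before /k/ (velar) → [ŋ]

[sumbi#ŋgaŋke]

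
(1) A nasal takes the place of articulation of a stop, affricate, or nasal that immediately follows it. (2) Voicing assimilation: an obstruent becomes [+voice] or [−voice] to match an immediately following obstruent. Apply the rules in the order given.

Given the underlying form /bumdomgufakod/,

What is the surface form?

Rule 1: /m/ before /d/ (alveolar) → [n]
Rule 1: /m/ before /g/ (velar) → [ŋ]
After rule 1: bundoŋgufakod
Rule 2: no segment meets the rule's conditions; no change.

[bundoŋgufakod]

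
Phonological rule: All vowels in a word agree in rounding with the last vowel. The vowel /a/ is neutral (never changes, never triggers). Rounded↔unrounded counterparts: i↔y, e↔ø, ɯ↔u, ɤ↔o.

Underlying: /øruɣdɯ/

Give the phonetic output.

/ø/ harmonizes with /ɯ/ ([-round]) → [e]
/u/ harmonizes with /ɯ/ ([-round]) → [ɯ]

[erɯɣdɯ]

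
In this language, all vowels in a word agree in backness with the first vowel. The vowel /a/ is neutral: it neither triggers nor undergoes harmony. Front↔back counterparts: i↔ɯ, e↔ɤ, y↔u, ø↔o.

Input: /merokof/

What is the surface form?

/o/ harmonizes with /e/ ([-back]) → [ø]
/o/ harmonizes with /e/ ([-back]) → [ø]

[merøkøf]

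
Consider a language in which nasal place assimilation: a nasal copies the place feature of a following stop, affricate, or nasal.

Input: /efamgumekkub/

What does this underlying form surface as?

/m/ before /g/ (velar) → [ŋ]

[efaŋgumekkub]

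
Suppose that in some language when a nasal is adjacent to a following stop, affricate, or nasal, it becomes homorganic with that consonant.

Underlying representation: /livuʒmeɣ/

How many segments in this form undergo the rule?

0

No segment meets the rule's conditions.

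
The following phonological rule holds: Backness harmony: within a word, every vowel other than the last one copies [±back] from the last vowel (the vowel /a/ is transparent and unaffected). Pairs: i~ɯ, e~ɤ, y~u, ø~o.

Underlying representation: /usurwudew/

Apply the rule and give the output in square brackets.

[ysyrwydew]

/u/ harmonizes with /e/ ([-back]) → [y]
/u/ harmonizes with /e/ ([-back]) → [y]
/u/ harmonizes with /e/ ([-back]) → [y]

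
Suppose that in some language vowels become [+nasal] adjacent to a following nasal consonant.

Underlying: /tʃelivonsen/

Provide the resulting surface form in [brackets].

/o/ before nasal /n/ → [õ]
/e/ before nasal /n/ → [ẽ]

[tʃelivõnsẽn]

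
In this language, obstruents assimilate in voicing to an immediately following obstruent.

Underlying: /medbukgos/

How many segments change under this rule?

1

/k/ before /g/ (voiced) → [g]
1 segment changes.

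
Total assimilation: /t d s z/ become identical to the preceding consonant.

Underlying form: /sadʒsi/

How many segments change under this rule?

1

/s/ after /dʒ/ → [dʒ] (total assimilation)
1 segment changes.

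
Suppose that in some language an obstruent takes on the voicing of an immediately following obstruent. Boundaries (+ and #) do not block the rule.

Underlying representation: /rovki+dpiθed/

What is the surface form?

/v/ before /k/ (voiceless) → [f]
/d/ before /p/ (voiceless) → [t]

[rofki+tpiθed]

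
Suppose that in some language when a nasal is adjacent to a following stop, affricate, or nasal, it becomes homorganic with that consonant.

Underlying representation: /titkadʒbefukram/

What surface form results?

no segment meets the rule's conditions; no change.

[titkadʒbefukram]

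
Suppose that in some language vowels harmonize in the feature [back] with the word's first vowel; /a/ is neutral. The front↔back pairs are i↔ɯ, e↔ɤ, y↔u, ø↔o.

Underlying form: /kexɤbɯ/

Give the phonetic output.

[kexebi]

/ɤ/ harmonizes with /e/ ([-back]) → [e]
/ɯ/ harmonizes with /e/ ([-back]) → [i]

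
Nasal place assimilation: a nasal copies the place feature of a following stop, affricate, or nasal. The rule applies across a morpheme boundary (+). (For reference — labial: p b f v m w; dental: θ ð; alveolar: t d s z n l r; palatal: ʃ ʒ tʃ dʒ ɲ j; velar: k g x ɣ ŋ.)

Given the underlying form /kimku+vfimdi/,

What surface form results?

/m/ before /k/ (velar) → [ŋ]
/m/ before /d/ (alveolar) → [n]

[kiŋku+vfindi]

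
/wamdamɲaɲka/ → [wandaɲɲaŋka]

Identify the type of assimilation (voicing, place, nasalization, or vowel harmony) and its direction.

/m/→[n] /m/→[ɲ] /ɲ/→[ŋ].
Each target copies a feature from the following segment, so the direction is regressive.

place assimilation, regressive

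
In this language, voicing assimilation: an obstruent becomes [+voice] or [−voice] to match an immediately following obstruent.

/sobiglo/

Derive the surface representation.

[sobiglo]

no segment meets the rule's conditions; no change.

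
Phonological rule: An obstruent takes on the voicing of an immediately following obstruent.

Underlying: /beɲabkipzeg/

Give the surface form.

[beɲapkibzeg]

/b/ before /k/ (voiceless) → [p]
/p/ before /z/ (voiced) → [b]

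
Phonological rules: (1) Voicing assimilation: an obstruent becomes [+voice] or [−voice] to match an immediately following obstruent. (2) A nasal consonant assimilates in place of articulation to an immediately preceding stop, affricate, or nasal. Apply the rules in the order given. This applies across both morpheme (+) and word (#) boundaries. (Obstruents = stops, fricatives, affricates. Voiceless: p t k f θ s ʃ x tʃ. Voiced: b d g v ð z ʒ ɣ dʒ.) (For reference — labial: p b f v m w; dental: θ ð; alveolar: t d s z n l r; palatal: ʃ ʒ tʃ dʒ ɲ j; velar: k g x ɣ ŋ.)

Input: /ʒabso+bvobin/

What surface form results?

Rule 1: /b/ before /s/ (voiceless) → [p]
After rule 1: ʒapso+bvobin
Rule 2: no segment meets the rule's conditions; no change.

[ʒapso+bvobin]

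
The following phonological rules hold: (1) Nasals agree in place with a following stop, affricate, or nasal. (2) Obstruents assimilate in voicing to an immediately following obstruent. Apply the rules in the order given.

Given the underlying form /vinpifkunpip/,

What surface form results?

[vimpifkumpip]

Rule 1: /n/ before /p/ (labial) → [m]
Rule 1: /n/ before /p/ (labial) → [m]
After rule 1: vimpifkumpip
Rule 2: no segment meets the rule's conditions; no change.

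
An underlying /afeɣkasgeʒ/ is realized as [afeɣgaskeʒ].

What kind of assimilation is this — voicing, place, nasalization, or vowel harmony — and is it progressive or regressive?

voicing assimilation, progressive

/k/→[g] /g/→[k].
Each target copies a feature from the preceding segment, so the direction is progressive.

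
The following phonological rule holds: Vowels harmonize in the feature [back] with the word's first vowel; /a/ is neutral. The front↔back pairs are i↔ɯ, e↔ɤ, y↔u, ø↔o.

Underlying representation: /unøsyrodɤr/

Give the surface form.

/ø/ harmonizes with /u/ ([+back]) → [o]
/y/ harmonizes with /u/ ([+back]) → [u]

[unosurodɤr]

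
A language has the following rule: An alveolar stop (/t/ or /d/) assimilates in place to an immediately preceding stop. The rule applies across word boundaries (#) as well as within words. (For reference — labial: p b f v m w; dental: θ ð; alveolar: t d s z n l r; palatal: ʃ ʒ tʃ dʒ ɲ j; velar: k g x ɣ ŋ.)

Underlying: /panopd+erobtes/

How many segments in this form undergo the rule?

/d/ after /p/ (labial) → [b]
/t/ after /b/ (labial) → [p]
2 segments change.

2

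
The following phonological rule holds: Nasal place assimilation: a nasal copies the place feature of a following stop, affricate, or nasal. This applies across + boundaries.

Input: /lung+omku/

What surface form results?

[luŋg+oŋku]

/n/ before /g/ (velar) → [ŋ]
/m/ before /k/ (velar) → [ŋ]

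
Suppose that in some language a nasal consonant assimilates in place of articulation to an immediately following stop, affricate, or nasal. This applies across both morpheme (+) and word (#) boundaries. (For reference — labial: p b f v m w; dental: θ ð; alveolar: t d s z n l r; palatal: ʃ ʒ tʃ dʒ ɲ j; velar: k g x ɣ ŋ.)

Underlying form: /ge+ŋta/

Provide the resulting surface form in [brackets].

/ŋ/ before /t/ (alveolar) → [n]

[ge+nta]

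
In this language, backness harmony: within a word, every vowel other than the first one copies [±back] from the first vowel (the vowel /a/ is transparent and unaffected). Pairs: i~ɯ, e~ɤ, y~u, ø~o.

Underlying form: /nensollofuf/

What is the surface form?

[nensølløfyf]

/o/ harmonizes with /e/ ([-back]) → [ø]
/o/ harmonizes with /e/ ([-back]) → [ø]
/u/ harmonizes with /e/ ([-back]) → [y]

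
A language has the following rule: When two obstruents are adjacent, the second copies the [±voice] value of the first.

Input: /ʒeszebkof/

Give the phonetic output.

[ʒessebgof]

/z/ after /s/ (voiceless) → [s]
/k/ after /b/ (voiced) → [g]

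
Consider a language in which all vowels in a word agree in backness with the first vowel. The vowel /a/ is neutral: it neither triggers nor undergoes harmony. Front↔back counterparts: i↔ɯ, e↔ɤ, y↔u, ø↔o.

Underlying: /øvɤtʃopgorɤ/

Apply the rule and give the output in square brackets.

/ɤ/ harmonizes with /ø/ ([-back]) → [e]
/o/ harmonizes with /ø/ ([-back]) → [ø]
/o/ harmonizes with /ø/ ([-back]) → [ø]
/ɤ/ harmonizes with /ø/ ([-back]) → [e]

[øvetʃøpgøre]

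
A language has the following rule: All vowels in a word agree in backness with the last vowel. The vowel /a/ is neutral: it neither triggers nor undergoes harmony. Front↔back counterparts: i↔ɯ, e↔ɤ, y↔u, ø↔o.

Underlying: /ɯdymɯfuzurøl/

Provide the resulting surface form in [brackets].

/ɯ/ harmonizes with /ø/ ([-back]) → [i]
/ɯ/ harmonizes with /ø/ ([-back]) → [i]
/u/ harmonizes with /ø/ ([-back]) → [y]
/u/ harmonizes with /ø/ ([-back]) → [y]

[idymifyzyrøl]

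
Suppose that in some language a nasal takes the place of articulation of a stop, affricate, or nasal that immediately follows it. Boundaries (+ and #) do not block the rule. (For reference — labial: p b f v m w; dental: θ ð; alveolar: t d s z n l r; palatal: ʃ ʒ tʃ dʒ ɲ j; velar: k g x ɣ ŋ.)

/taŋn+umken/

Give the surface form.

/ŋ/ before /n/ (alveolar) → [n]
/m/ before /k/ (velar) → [ŋ]

[tann+uŋken]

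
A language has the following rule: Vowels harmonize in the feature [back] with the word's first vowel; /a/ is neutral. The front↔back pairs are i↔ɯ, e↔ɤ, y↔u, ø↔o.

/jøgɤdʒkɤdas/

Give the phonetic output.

[jøgedʒkedas]

/ɤ/ harmonizes with /ø/ ([-back]) → [e]
/ɤ/ harmonizes with /ø/ ([-back]) → [e]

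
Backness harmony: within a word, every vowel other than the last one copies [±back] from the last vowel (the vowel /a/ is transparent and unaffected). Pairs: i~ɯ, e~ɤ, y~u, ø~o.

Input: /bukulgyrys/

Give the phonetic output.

/u/ harmonizes with /y/ ([-back]) → [y]
/u/ harmonizes with /y/ ([-back]) → [y]

[bykylgyrys]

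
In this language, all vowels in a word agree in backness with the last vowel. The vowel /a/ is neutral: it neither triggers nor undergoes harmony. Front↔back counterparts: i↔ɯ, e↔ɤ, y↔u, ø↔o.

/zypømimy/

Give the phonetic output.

[zypømimy]

no segment meets the rule's conditions; no change.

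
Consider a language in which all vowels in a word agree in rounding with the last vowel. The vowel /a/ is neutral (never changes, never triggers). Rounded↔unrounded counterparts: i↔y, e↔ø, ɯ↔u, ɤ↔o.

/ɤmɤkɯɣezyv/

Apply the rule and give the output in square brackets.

[omokuɣøzyv]

/ɤ/ harmonizes with /y/ ([+round]) → [o]
/ɤ/ harmonizes with /y/ ([+round]) → [o]
/ɯ/ harmonizes with /y/ ([+round]) → [u]
/e/ harmonizes with /y/ ([+round]) → [ø]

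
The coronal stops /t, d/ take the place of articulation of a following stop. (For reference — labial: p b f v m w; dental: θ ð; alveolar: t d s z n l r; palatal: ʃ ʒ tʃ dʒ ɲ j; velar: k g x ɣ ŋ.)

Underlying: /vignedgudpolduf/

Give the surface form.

/d/ before /g/ (velar) → [g]
/d/ before /p/ (labial) → [b]

[vigneggubpolduf]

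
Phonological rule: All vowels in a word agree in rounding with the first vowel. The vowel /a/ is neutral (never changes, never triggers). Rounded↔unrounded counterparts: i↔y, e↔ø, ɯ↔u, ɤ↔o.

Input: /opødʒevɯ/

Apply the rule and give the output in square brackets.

/e/ harmonizes with /o/ ([+round]) → [ø]
/ɯ/ harmonizes with /o/ ([+round]) → [u]

[opødʒøvu]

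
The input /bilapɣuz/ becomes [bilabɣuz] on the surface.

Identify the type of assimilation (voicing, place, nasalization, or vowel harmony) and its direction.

voicing assimilation, regressive

/p/→[b].
Each target copies a feature from the following segment, so the direction is regressive.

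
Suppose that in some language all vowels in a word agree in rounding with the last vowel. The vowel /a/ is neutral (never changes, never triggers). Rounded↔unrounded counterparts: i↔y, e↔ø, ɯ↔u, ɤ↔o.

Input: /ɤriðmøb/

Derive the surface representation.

/ɤ/ harmonizes with /ø/ ([+round]) → [o]
/i/ harmonizes with /ø/ ([+round]) → [y]

[oryðmøb]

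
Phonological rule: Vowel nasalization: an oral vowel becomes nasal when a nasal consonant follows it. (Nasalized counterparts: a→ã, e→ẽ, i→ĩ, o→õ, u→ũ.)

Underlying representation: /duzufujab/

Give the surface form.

no segment meets the rule's conditions; no change.

[duzufujab]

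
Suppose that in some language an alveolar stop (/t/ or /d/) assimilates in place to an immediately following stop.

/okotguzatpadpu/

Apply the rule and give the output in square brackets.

[okokguzappabpu]

/t/ before /g/ (velar) → [k]
/t/ before /p/ (labial) → [p]
/d/ before /p/ (labial) → [b]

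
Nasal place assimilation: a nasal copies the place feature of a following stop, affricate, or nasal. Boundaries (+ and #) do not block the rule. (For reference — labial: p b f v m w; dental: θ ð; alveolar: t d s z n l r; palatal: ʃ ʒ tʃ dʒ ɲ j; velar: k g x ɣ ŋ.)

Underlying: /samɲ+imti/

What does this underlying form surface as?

/m/ before /ɲ/ (palatal) → [ɲ]
/m/ before /t/ (alveolar) → [n]

[saɲɲ+inti]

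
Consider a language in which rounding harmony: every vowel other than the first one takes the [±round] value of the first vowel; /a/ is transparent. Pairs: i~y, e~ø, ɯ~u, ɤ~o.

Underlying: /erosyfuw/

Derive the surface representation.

[erɤsifɯw]

/o/ harmonizes with /e/ ([-round]) → [ɤ]
/y/ harmonizes with /e/ ([-round]) → [i]
/u/ harmonizes with /e/ ([-round]) → [ɯ]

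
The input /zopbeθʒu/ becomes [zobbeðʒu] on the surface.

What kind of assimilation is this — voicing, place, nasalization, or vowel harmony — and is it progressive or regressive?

voicing assimilation, regressive

/p/→[b] /θ/→[ð].
Each target copies a feature from the following segment, so the direction is regressive.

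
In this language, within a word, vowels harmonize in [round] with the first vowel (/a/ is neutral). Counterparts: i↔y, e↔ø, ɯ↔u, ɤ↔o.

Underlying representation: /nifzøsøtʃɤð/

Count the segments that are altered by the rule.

/ø/ harmonizes with /i/ ([-round]) → [e]
/ø/ harmonizes with /i/ ([-round]) → [e]
2 segments change.

2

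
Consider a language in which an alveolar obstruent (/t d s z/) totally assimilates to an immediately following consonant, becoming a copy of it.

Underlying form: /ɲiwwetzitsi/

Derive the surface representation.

/t/ before /z/ → [z] (total assimilation)
/t/ before /s/ → [s] (total assimilation)

[ɲiwwezzissi]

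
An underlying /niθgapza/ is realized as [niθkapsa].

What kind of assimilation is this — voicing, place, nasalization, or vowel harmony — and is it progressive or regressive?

/g/→[k] /z/→[s].
Each target copies a feature from the preceding segment, so the direction is progressive.

voicing assimilation, progressive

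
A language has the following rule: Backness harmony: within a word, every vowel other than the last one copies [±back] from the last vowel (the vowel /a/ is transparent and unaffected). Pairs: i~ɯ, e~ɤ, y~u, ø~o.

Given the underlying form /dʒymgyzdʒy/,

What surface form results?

[dʒymgyzdʒy]

no segment meets the rule's conditions; no change.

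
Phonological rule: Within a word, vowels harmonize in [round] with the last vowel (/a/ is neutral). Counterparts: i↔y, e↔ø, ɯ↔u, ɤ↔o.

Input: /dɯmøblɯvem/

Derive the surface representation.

/ø/ harmonizes with /e/ ([-round]) → [e]

[dɯmeblɯvem]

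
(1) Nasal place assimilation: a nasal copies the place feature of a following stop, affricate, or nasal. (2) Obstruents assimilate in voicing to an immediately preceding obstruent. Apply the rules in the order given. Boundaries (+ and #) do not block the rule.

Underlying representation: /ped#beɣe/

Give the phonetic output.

Rule 1: no segment meets the rule's conditions; no change.
After rule 1: ped#beɣe
Rule 2: no segment meets the rule's conditions; no change.

[ped#beɣe]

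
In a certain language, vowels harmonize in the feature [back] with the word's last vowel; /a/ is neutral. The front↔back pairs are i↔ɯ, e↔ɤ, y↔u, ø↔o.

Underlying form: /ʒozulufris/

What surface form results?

[ʒøzylyfris]

/o/ harmonizes with /i/ ([-back]) → [ø]
/u/ harmonizes with /i/ ([-back]) → [y]
/u/ harmonizes with /i/ ([-back]) → [y]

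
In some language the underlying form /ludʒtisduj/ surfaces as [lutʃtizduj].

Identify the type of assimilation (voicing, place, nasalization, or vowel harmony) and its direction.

voicing assimilation, regressive

/dʒ/→[tʃ] /s/→[z].
Each target copies a feature from the following segment, so the direction is regressive.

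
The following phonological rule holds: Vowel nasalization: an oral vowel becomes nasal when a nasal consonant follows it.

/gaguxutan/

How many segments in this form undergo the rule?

1

/a/ before nasal /n/ → [ã]
1 segment changes.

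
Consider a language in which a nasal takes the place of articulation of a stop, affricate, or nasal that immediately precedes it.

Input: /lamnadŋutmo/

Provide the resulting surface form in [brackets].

/n/ after /m/ (labial) → [m]
/ŋ/ after /d/ (alveolar) → [n]
/m/ after /t/ (alveolar) → [n]

[lammadnutno]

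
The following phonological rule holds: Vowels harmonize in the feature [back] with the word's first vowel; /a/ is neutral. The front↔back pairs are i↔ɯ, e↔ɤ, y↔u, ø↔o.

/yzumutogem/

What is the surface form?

[yzymytøgem]

/u/ harmonizes with /y/ ([-back]) → [y]
/u/ harmonizes with /y/ ([-back]) → [y]
/o/ harmonizes with /y/ ([-back]) → [ø]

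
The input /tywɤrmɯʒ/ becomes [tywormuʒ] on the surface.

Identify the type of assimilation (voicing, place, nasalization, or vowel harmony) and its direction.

vowel harmony, progressive

/ɤ/→[o] /ɯ/→[u].
Vowels agree with the first vowel, so the harmony is progressive.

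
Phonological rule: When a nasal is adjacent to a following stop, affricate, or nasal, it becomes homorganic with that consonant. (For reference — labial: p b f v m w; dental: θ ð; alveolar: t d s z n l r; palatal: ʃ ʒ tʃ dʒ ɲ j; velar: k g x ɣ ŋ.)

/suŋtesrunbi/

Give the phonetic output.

[suntesrumbi]

/ŋ/ before /t/ (alveolar) → [n]
/n/ before /b/ (labial) → [m]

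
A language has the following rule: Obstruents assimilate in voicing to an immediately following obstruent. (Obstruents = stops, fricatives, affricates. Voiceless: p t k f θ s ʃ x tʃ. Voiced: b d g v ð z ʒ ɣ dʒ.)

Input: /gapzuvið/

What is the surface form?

[gabzuvið]

/p/ before /z/ (voiced) → [b]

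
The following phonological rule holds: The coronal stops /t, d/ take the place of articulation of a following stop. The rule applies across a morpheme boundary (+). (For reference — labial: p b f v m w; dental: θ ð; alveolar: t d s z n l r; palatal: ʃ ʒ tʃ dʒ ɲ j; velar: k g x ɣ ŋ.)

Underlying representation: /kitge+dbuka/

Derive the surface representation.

/t/ before /g/ (velar) → [k]
/d/ before /b/ (labial) → [b]

[kikge+bbuka]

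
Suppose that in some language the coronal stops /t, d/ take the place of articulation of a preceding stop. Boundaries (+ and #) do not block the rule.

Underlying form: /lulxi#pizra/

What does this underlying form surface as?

no segment meets the rule's conditions; no change.

[lulxi#pizra]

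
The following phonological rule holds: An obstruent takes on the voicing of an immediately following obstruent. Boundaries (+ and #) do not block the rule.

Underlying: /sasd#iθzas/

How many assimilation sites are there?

2

/s/ before /d/ (voiced) → [z]
/θ/ before /z/ (voiced) → [ð]
2 segments change.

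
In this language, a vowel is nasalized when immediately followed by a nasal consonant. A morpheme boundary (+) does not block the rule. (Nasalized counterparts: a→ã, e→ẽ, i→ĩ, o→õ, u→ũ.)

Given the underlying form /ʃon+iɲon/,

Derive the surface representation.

[ʃõn+ĩɲõn]

/o/ before nasal /n/ → [õ]
/i/ before nasal /ɲ/ → [ĩ]
/o/ before nasal /n/ → [õ]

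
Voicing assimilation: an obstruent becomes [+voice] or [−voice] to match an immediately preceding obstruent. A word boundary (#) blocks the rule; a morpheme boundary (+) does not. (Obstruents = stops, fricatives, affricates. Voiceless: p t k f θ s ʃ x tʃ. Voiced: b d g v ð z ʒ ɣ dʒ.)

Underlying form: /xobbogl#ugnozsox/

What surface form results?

/s/ after /z/ (voiced) → [z]

[xobbogl#ugnozzox]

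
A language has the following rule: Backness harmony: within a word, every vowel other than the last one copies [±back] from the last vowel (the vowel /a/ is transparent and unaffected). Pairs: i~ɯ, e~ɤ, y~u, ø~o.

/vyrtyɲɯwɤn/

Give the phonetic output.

[vurtuɲɯwɤn]

/y/ harmonizes with /ɤ/ ([+back]) → [u]
/y/ harmonizes with /ɤ/ ([+back]) → [u]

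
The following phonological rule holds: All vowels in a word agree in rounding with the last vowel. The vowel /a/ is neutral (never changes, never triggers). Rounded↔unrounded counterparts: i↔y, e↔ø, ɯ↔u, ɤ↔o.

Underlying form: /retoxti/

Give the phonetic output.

/o/ harmonizes with /i/ ([-round]) → [ɤ]

[retɤxti]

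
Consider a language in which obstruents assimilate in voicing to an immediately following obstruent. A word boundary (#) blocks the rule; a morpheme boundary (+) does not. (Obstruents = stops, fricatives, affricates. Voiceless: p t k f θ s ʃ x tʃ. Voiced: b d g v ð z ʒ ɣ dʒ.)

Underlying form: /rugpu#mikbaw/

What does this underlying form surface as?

[rukpu#migbaw]

/g/ before /p/ (voiceless) → [k]
/k/ before /b/ (voiced) → [g]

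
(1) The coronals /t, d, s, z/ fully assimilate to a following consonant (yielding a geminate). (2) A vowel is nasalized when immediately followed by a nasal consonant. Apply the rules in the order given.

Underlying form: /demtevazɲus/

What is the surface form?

[dẽmtevãɲɲus]

Rule 1: /z/ before /ɲ/ → [ɲ] (total assimilation)
After rule 1: demtevaɲɲus
Rule 2: /e/ before nasal /m/ → [ẽ]
Rule 2: /a/ before nasal /ɲ/ → [ã]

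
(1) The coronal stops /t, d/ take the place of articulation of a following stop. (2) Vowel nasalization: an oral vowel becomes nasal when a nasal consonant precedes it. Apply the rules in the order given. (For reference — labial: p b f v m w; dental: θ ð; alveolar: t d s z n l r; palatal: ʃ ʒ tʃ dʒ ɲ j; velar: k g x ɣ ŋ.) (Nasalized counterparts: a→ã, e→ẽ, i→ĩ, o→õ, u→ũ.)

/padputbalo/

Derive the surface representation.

[pabpupbalo]

Rule 1: /d/ before /p/ (labial) → [b]
Rule 1: /t/ before /b/ (labial) → [p]
After rule 1: pabpupbalo
Rule 2: no segment meets the rule's conditions; no change.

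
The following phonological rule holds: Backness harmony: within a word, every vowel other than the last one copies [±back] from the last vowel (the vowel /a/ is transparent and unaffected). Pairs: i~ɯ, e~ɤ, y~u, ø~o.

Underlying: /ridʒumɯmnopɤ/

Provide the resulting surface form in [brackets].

/i/ harmonizes with /ɤ/ ([+back]) → [ɯ]

[rɯdʒumɯmnopɤ]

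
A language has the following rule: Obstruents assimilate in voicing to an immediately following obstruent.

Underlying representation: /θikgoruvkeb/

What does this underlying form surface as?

[θiggorufkeb]

/k/ before /g/ (voiced) → [g]
/v/ before /k/ (voiceless) → [f]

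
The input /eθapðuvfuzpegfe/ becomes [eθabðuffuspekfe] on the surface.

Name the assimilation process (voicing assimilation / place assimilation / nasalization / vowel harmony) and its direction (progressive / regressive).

voicing assimilation, regressive

/p/→[b] /v/→[f] /z/→[s] /g/→[k].
Each target copies a feature from the following segment, so the direction is regressive.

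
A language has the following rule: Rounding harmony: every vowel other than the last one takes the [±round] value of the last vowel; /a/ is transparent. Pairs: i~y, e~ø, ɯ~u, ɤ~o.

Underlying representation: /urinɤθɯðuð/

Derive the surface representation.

[urynoθuðuð]

/i/ harmonizes with /u/ ([+round]) → [y]
/ɤ/ harmonizes with /u/ ([+round]) → [o]
/ɯ/ harmonizes with /u/ ([+round]) → [u]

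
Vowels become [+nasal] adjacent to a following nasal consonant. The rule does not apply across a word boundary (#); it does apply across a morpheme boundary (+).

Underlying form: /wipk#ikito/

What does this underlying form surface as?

no segment meets the rule's conditions; no change.

[wipk#ikito]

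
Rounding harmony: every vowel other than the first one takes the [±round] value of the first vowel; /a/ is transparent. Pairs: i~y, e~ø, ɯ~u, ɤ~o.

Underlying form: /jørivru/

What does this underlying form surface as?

/i/ harmonizes with /ø/ ([+round]) → [y]

[jøryvru]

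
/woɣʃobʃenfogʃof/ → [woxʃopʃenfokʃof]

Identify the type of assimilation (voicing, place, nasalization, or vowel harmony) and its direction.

/ɣ/→[x] /b/→[p] /g/→[k].
Each target copies a feature from the following segment, so the direction is regressive.

voicing assimilation, regressive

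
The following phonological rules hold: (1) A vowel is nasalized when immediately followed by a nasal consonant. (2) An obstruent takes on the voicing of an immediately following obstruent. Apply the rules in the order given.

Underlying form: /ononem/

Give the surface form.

Rule 1: /o/ before nasal /n/ → [õ]
Rule 1: /o/ before nasal /n/ → [õ]
Rule 1: /e/ before nasal /m/ → [ẽ]
After rule 1: õnõnẽm
Rule 2: no segment meets the rule's conditions; no change.

[õnõnẽm]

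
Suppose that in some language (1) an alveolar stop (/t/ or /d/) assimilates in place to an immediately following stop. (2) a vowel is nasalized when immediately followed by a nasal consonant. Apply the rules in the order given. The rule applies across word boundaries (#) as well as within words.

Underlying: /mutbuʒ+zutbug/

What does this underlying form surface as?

[mupbuʒ+zupbug]

Rule 1: /t/ before /b/ (labial) → [p]
Rule 1: /t/ before /b/ (labial) → [p]
After rule 1: mupbuʒ+zupbug
Rule 2: no segment meets the rule's conditions; no change.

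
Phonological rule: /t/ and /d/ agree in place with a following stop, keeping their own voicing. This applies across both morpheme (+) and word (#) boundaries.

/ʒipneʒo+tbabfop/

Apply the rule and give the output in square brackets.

/t/ before /b/ (labial) → [p]

[ʒipneʒo+pbabfop]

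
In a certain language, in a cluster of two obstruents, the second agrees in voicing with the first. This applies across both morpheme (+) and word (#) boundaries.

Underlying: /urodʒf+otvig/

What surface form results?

[urodʒv+otfig]

/f/ after /dʒ/ (voiced) → [v]
/v/ after /t/ (voiceless) → [f]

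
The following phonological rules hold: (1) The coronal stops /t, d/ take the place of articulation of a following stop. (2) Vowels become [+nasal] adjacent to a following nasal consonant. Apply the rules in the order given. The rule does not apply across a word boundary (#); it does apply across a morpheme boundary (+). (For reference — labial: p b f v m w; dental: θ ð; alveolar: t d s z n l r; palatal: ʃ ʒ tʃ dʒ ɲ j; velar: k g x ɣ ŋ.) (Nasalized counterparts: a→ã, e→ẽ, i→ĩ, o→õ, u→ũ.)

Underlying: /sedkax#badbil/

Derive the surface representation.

[segkax#babbil]

Rule 1: /d/ before /k/ (velar) → [g]
Rule 1: /d/ before /b/ (labial) → [b]
After rule 1: segkax#babbil
Rule 2: no segment meets the rule's conditions; no change.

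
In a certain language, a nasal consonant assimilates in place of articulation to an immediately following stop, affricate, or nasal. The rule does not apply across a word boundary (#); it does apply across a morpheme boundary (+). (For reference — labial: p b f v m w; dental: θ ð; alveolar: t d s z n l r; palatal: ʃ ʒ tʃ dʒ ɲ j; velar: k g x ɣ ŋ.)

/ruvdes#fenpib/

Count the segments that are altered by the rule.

/n/ before /p/ (labial) → [m]
1 segment changes.

1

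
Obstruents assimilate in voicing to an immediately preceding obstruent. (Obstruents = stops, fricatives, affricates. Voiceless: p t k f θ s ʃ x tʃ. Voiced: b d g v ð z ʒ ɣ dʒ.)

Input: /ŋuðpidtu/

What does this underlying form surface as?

/p/ after /ð/ (voiced) → [b]
/t/ after /d/ (voiced) → [d]

[ŋuðbiddu]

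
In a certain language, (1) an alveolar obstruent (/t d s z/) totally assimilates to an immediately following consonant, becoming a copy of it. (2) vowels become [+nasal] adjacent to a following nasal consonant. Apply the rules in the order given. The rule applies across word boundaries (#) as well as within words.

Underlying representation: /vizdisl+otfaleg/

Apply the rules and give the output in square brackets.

[viddill+offaleg]

Rule 1: /z/ before /d/ → [d] (total assimilation)
Rule 1: /s/ before /l/ → [l] (total assimilation)
Rule 1: /t/ before /f/ → [f] (total assimilation)
After rule 1: viddill+offaleg
Rule 2: no segment meets the rule's conditions; no change.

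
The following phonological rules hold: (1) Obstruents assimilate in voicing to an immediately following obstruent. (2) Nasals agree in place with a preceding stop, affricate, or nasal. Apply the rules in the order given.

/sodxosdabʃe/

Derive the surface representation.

Rule 1: /d/ before /x/ (voiceless) → [t]
Rule 1: /s/ before /d/ (voiced) → [z]
Rule 1: /b/ before /ʃ/ (voiceless) → [p]
After rule 1: sotxozdapʃe
Rule 2: no segment meets the rule's conditions; no change.

[sotxozdapʃe]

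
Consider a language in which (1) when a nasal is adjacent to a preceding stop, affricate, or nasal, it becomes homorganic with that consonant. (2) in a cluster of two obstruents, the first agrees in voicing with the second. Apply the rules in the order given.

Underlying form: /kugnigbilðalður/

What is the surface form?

Rule 1: /n/ after /g/ (velar) → [ŋ]
After rule 1: kugŋigbilðalður
Rule 2: no segment meets the rule's conditions; no change.

[kugŋigbilðalður]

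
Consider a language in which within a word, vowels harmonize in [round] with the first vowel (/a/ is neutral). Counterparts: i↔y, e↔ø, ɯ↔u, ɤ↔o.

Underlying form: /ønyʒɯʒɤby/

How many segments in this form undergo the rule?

/ɯ/ harmonizes with /ø/ ([+round]) → [u]
/ɤ/ harmonizes with /ø/ ([+round]) → [o]
2 segments change.

2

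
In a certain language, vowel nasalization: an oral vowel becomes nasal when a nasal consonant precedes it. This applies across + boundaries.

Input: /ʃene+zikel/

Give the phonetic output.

/e/ after nasal /n/ → [ẽ]

[ʃenẽ+zikel]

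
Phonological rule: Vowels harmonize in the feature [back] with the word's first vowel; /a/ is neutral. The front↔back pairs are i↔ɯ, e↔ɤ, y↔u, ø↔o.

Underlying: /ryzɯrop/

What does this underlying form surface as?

[ryzirøp]

/ɯ/ harmonizes with /y/ ([-back]) → [i]
/o/ harmonizes with /y/ ([-back]) → [ø]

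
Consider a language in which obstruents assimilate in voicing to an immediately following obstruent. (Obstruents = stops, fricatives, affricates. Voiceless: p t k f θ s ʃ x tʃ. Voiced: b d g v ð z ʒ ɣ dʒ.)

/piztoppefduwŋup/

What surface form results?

[pistoppevduwŋup]

/z/ before /t/ (voiceless) → [s]
/f/ before /d/ (voiced) → [v]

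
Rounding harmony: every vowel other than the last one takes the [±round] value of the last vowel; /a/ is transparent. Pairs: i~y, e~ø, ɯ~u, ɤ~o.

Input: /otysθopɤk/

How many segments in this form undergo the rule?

3

/o/ harmonizes with /ɤ/ ([-round]) → [ɤ]
/y/ harmonizes with /ɤ/ ([-round]) → [i]
/o/ harmonizes with /ɤ/ ([-round]) → [ɤ]
3 segments change.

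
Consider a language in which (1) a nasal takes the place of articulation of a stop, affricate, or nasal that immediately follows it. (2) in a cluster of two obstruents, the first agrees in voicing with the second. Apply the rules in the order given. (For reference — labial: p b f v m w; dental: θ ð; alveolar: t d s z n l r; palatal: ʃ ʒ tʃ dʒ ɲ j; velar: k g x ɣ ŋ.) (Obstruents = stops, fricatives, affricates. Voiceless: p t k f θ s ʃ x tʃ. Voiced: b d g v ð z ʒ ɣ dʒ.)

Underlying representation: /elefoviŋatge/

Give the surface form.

Rule 1: no segment meets the rule's conditions; no change.
After rule 1: elefoviŋatge
Rule 2: /t/ before /g/ (voiced) → [d]

[elefoviŋadge]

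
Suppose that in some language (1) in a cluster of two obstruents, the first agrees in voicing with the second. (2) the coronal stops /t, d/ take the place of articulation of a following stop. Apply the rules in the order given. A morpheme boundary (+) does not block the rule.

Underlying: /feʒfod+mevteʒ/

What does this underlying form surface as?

Rule 1: /ʒ/ before /f/ (voiceless) → [ʃ]
Rule 1: /v/ before /t/ (voiceless) → [f]
After rule 1: feʃfod+mefteʒ
Rule 2: no segment meets the rule's conditions; no change.

[feʃfod+mefteʒ]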